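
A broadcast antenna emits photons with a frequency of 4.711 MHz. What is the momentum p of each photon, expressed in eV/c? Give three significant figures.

1.95e-8 eV/c

Convert to SI: f = 4.711 MHz = 4.711e6 Hz.
Apply p = hf/c: p = 1.041e-35 kg·m/s.
Converting to eV/c: p = 1.948e-8 eV/c ≈ 1.95e-8 eV/c.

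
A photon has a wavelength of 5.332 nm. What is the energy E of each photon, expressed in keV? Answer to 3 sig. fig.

0.233 keV

First convert: λ = 5.332 nm = 5.332 × 10^-9 m.
Apply E = hc/λ: E = 3.726 × 10^-17 J.
Converting to keV: E = 0.2325 keV ≈ 0.233 keV.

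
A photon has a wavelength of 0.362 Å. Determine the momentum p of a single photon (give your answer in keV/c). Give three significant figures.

In SI units: λ = 0.362 Å = 3.62e-11 m.
Apply p = h/λ: p = 1.830e-23 kg·m/s.
Converting to keV/c: p = 34.25 keV/c ≈ 34.2 keV/c.

34.2 keV/c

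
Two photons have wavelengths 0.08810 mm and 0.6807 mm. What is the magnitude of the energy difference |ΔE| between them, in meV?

Using E = hc/λ: E₁ = 2.2548 × 10^-21 J, E₂ = 2.9182 × 10^-22 J.
|ΔE| = |2.2548 × 10^-21 − 2.9182 × 10^-22| = 1.96 × 10^-21 J = 12.3 meV.

12.3 meV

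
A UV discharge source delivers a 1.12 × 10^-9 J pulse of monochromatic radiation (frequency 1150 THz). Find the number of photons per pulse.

1.47 × 10^9 photons

Per-photon energy: E = 7.620 × 10^-19 J (from frequency = 1150 THz).
N = E_total / E_photon = 1.12 × 10^-9 J / 7.620 × 10^-19 J = 1.47 × 10^9.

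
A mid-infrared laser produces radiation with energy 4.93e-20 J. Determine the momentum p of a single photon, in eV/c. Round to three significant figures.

0.308 eV/c

Use c = 2.99792458e8 m/s, 1 eV = 1.602176634e-19 J.
Since p = E/c for a photon, p = 1.644e-28 kg·m/s.
Converting to eV/c: p = 0.3077 eV/c ≈ 0.308 eV/c.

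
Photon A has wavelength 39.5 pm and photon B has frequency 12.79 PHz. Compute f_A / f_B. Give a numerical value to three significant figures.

593

f_A = 7.590 × 10^18 Hz (from wavelength = 39.5 pm, via f = c/λ).
f_B = 1.279 × 10^16 Hz (from frequency = 12.79 PHz, via f given directly).
Ratio = 7.590 × 10^18 / 1.279 × 10^16 = 593.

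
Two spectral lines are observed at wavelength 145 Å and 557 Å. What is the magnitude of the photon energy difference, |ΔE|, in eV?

63.2 eV

Using E = hc/λ: E₁ = 1.370 × 10^-17 J, E₂ = 3.566 × 10^-18 J.
|ΔE| = |1.370 × 10^-17 − 3.566 × 10^-18| = 1.01 × 10^-17 J = 63.2 eV.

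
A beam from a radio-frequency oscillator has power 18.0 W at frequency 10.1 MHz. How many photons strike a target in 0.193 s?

Total energy: E_total = P·t = 18.0 × 0.193 = 3.474 J.
Per-photon energy: E = 6.692·10^-27 J.
N = E_total / E_photon = 5.19·10^26.

5.19·10^26 photons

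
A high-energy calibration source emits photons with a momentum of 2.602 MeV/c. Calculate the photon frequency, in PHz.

6.29 × 10^5 PHz

Take h = 6.62607015 × 10^-34 J·s, c = 2.99792458 × 10^8 m/s, 1 eV = 1.602176634 × 10^-19 J.
In SI units: p = 2.602 MeV/c = 1.3906 × 10^-21 kg·m/s.
Since f = pc/h for a photon, f = 6.292 × 10^20 Hz.
Converting to PHz: f = 629200 PHz ≈ 6.29 × 10^5 PHz.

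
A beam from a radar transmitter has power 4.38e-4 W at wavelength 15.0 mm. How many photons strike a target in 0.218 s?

7.21e18 photons

Total energy: E_total = P·t = 4.38e-4 × 0.218 = 9.548e-5 J.
Per-photon energy: E = 1.324e-23 J.
N = E_total / E_photon = 7.21e18.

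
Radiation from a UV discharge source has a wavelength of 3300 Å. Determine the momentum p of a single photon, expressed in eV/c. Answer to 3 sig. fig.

Take h = 6.62607015e-34 J·s, c = 2.99792458e8 m/s, 1 eV = 1.602176634e-19 J.
In SI units: λ = 3300 Å = 3.3e-7 m.
Apply p = h/λ: p = 2.008e-27 kg·m/s.
Converting to eV/c: p = 3.757 eV/c ≈ 3.76 eV/c.

3.76 eV/c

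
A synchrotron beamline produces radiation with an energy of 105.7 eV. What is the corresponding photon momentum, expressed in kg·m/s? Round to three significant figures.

(c = 2.99792458 × 10^8 m/s, 1 eV = 1.602176634 × 10^-19 J.)
First convert: E = 105.7 eV = 1.6935 × 10^-17 J.
Apply p = E/c: p = 5.649 × 10^-26 kg·m/s.
So p ≈ 5.65 × 10^-26 kg·m/s.

5.65 × 10^-26 kg·m/s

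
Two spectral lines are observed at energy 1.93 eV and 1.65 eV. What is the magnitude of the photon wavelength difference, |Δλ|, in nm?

Using λ = hc/E: λ₁ = 6.424 × 10^-7 m, λ₂ = 7.514 × 10^-7 m.
|Δλ| = |6.424 × 10^-7 − 7.514 × 10^-7| = 1.09 × 10^-7 m = 109 nm.

109 nm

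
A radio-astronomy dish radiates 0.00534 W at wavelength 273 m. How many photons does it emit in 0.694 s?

5.09 × 10^24 photons

Total energy: E_total = P·t = 0.00534 × 0.694 = 0.003706 J.
Per-photon energy: E = 7.276 × 10^-28 J.
N = E_total / E_photon = 5.09 × 10^24.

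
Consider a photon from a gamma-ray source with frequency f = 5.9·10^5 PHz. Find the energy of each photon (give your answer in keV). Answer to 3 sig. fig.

First convert: f = 5.9·10^5 PHz = 5.9·10^20 Hz.
Since E = hf for a photon, E = 3.909·10^-13 J.
Converting to keV: E = 2440 keV ≈ 2440 keV.

2440 keV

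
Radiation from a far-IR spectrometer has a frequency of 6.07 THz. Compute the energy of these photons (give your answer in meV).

25.1 meV

In SI units: f = 6.07 THz = 6.07e12 Hz.
Since E = hf for a photon, E = 4.022e-21 J.
Converting to meV: E = 25.10 meV ≈ 25.1 meV.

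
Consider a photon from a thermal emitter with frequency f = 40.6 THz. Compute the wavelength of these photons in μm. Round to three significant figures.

7.38 μm

Convert to SI: f = 40.6 THz = 4.06 × 10^13 Hz.
The photon relation is λ = c/f, giving λ = 7.384 × 10^-6 m.
Converting to μm: λ = 7.384 μm ≈ 7.38 μm.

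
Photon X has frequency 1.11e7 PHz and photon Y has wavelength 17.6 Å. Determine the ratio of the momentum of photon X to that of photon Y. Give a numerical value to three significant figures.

6.52e4

p_X = 2.453e-20 kg·m/s (from frequency = 1.11e7 PHz, via p = hf/c).
p_Y = 3.765e-25 kg·m/s (from wavelength = 17.6 Å, via p = h/λ).
Ratio = 2.453e-20 / 3.765e-25 = 6.52e4.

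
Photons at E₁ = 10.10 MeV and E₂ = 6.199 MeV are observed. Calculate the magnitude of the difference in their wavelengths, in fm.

Using λ = hc/E: λ₁ = 1.2276 × 10^-13 m, λ₂ = 2.0001 × 10^-13 m.
|Δλ| = |1.2276 × 10^-13 − 2.0001 × 10^-13| = 7.73 × 10^-14 m = 77.3 fm.

77.3 fm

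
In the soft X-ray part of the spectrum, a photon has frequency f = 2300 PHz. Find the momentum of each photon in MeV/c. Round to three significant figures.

9.51e-3 MeV/c

Convert to SI: f = 2300 PHz = 2.3e18 Hz.
Since p = hf/c for a photon, p = 5.084e-24 kg·m/s.
Converting to MeV/c: p = 0.009512 MeV/c ≈ 9.51e-3 MeV/c.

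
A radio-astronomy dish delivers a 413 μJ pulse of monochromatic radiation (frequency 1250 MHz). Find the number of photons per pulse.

Per-photon energy: E = 8.283 × 10^-25 J (from frequency = 1250 MHz).
N = E_total / E_photon = 4.13 × 10^-4 J / 8.283 × 10^-25 J = 4.99 × 10^20.

4.99 × 10^20 photons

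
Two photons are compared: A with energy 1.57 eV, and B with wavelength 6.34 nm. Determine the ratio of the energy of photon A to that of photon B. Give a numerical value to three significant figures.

E_A = 2.515 × 10^-19 J (from energy = 1.57 eV, via E given directly).
E_B = 3.133 × 10^-17 J (from wavelength = 6.34 nm, via E = hc/λ).
Ratio = 2.515 × 10^-19 / 3.133 × 10^-17 = 8.03 × 10^-3.

8.03 × 10^-3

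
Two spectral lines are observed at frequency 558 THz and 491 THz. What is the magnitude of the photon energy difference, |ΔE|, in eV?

Using E = hf: E₁ = 3.697e-19 J, E₂ = 3.253e-19 J.
|ΔE| = |3.697e-19 − 3.253e-19| = 4.44e-20 J = 0.277 eV.

0.277 eV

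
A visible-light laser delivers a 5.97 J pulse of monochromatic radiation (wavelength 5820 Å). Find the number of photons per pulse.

1.75e19 photons

Per-photon energy: E = 3.413e-19 J (from wavelength = 5820 Å).
N = E_total / E_photon = 5.97 J / 3.413e-19 J = 1.75e19.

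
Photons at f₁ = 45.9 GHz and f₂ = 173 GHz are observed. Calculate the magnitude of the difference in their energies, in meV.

0.526 meV

Using E = hf: E₁ = 3.041 × 10^-23 J, E₂ = 1.146 × 10^-22 J.
|ΔE| = |3.041 × 10^-23 − 1.146 × 10^-22| = 8.42 × 10^-23 J = 0.526 meV.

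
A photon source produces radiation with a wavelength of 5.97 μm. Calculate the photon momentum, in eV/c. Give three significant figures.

First convert: λ = 5.97 μm = 5.97·10^-6 m.
Apply p = h/λ: p = 1.110·10^-28 kg·m/s.
Converting to eV/c: p = 0.2077 eV/c ≈ 0.208 eV/c.

0.208 eV/c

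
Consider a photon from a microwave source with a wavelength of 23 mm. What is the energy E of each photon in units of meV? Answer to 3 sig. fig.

(h = 6.62607015e-34 J·s, c = 2.99792458e8 m/s, 1 eV = 1.602176634e-19 J.)
First convert: λ = 23 mm = 0.023 m.
For a photon E = hc/λ, so E = 8.637e-24 J.
Converting to meV: E = 0.05391 meV ≈ 0.0539 meV.

0.0539 meV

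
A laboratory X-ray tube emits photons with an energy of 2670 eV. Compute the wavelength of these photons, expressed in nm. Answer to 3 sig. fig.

Convert to SI: E = 2670 eV = 4.2778·10^-16 J.
The photon relation is λ = hc/E, giving λ = 4.644·10^-10 m.
Converting to nm: λ = 0.4644 nm ≈ 0.464 nm.

0.464 nm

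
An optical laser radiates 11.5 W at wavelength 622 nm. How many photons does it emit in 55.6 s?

2.00e21 photons

Total energy: E_total = P·t = 11.5 × 55.6 = 639.4 J.
Per-photon energy: E = 3.194e-19 J.
N = E_total / E_photon = 2.00e21.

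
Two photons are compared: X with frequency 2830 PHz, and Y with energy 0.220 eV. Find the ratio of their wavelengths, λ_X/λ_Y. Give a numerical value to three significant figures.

λ_X = 1.059 × 10^-10 m (from frequency = 2830 PHz, via λ = c/f).
λ_Y = 5.636 × 10^-6 m (from energy = 0.220 eV, via λ = hc/E).
Ratio = 1.059 × 10^-10 / 5.636 × 10^-6 = 1.88 × 10^-5.

1.88 × 10^-5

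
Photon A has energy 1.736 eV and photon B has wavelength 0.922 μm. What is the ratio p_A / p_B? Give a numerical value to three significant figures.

p_A = 9.278e-28 kg·m/s (from energy = 1.736 eV, via p = E/c).
p_B = 7.187e-28 kg·m/s (from wavelength = 0.922 μm, via p = h/λ).
Ratio = 9.278e-28 / 7.187e-28 = 1.29.

1.29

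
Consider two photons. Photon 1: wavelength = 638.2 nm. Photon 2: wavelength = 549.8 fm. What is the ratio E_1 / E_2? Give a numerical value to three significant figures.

E_1 = 3.113e-19 J (from wavelength = 638.2 nm, via E = hc/λ).
E_2 = 3.613e-13 J (from wavelength = 549.8 fm, via E = hc/λ).
Ratio = 3.113e-19 / 3.613e-13 = 8.61e-7.

8.61e-7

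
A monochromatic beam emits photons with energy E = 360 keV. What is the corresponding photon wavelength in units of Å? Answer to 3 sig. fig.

0.0344 Å

Take h = 6.62607015 × 10^-34 J·s, c = 2.99792458 × 10^8 m/s, 1 eV = 1.602176634 × 10^-19 J.
First convert: E = 360 keV = 5.7678 × 10^-14 J.
Apply λ = hc/E: λ = 3.444 × 10^-12 m.
Converting to Å: λ = 0.03444 Å ≈ 0.0344 Å.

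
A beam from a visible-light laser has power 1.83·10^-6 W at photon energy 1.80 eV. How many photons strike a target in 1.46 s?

9.26·10^12 photons

Total energy: E_total = P·t = 1.83·10^-6 × 1.46 = 2.672·10^-6 J.
Per-photon energy: E = 2.884·10^-19 J.
N = E_total / E_photon = 9.26·10^12.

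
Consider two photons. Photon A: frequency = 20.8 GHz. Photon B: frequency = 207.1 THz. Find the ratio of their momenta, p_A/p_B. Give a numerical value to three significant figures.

p_A = 4.597e-32 kg·m/s (from frequency = 20.8 GHz, via p = hf/c).
p_B = 4.577e-28 kg·m/s (from frequency = 207.1 THz, via p = hf/c).
Ratio = 4.597e-32 / 4.577e-28 = 1.00e-4.

1.00e-4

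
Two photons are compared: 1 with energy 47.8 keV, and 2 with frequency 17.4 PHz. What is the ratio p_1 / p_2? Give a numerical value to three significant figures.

664

p_1 = 2.555e-23 kg·m/s (from energy = 47.8 keV, via p = E/c).
p_2 = 3.846e-26 kg·m/s (from frequency = 17.4 PHz, via p = hf/c).
Ratio = 2.555e-23 / 3.846e-26 = 664.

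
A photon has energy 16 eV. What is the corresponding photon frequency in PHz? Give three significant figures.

3.87 PHz

Convert to SI: E = 16 eV = 2.5635e-18 J.
Since f = E/h for a photon, f = 3.869e15 Hz.
Converting to PHz: f = 3.869 PHz ≈ 3.87 PHz.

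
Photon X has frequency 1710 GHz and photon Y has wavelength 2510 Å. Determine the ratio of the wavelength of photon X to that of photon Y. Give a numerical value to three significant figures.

λ_X = 1.753e-4 m (from frequency = 1710 GHz, via λ = c/f).
λ_Y = 2.510e-7 m (from wavelength = 2510 Å, via λ given directly).
Ratio = 1.753e-4 / 2.510e-7 = 698.

698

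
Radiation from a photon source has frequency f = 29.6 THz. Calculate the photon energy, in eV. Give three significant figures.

0.122 eV

Convert to SI: f = 29.6 THz = 2.96·10^13 Hz.
For a photon E = hf, so E = 1.961·10^-20 J.
Converting to eV: E = 0.1224 eV ≈ 0.122 eV.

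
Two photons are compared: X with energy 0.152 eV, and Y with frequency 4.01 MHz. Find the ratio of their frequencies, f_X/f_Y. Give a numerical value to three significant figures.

f_X = 3.675·10^13 Hz (from energy = 0.152 eV, via f = E/h).
f_Y = 4.010·10^6 Hz (from frequency = 4.01 MHz, via f given directly).
Ratio = 3.675·10^13 / 4.010·10^6 = 9.17·10^6.

9.17·10^6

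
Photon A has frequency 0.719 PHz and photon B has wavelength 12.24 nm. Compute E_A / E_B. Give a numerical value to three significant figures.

E_A = 4.764·10^-19 J (from frequency = 0.719 PHz, via E = hf).
E_B = 1.623·10^-17 J (from wavelength = 12.24 nm, via E = hc/λ).
Ratio = 4.764·10^-19 / 1.623·10^-17 = 0.0294.

0.0294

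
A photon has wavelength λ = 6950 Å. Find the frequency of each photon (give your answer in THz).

431 THz

Take c = 2.99792458e8 m/s.
First convert: λ = 6950 Å = 6.95e-7 m.
The photon relation is f = c/λ, giving f = 4.314e14 Hz.
Converting to THz: f = 431.4 THz ≈ 431 THz.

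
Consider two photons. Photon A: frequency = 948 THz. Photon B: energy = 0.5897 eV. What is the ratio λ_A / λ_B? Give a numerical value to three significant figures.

λ_A = 3.162 × 10^-7 m (from frequency = 948 THz, via λ = c/f).
λ_B = 2.102 × 10^-6 m (from energy = 0.5897 eV, via λ = hc/E).
Ratio = 3.162 × 10^-7 / 2.102 × 10^-6 = 0.150.

0.150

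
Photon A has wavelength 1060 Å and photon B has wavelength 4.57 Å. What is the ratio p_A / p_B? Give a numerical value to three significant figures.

p_A = 6.251e-27 kg·m/s (from wavelength = 1060 Å, via p = h/λ).
p_B = 1.450e-24 kg·m/s (from wavelength = 4.57 Å, via p = h/λ).
Ratio = 6.251e-27 / 1.450e-24 = 4.31e-3.

4.31e-3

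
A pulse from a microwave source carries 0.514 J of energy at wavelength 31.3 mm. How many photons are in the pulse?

Per-photon energy: E = 6.346e-24 J (from wavelength = 31.3 mm).
N = E_total / E_photon = 0.514 J / 6.346e-24 J = 8.10e22.

8.10e22 photons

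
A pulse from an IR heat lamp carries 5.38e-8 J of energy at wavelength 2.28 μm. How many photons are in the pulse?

6.18e11 photons

Per-photon energy: E = 8.712e-20 J (from wavelength = 2.28 μm).
N = E_total / E_photon = 5.38e-8 J / 8.712e-20 J = 6.18e11.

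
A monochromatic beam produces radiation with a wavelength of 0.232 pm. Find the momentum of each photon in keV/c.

Take h = 6.62607015·10^-34 J·s, c = 2.99792458·10^8 m/s, 1 eV = 1.602176634·10^-19 J.
First convert: λ = 0.232 pm = 2.32·10^-13 m.
Since p = h/λ for a photon, p = 2.856·10^-21 kg·m/s.
Converting to keV/c: p = 5344 keV/c ≈ 5340 keV/c.

5340 keV/c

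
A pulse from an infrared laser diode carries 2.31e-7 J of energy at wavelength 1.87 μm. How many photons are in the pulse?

Per-photon energy: E = 1.062e-19 J (from wavelength = 1.87 μm).
N = E_total / E_photon = 2.31e-7 J / 1.062e-19 J = 2.17e12.

2.17e12 photons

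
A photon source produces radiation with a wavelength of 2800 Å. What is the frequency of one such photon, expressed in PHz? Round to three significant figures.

(c = 2.99792458 × 10^8 m/s.)
In SI units: λ = 2800 Å = 2.8 × 10^-7 m.
For a photon f = c/λ, so f = 1.071 × 10^15 Hz.
Converting to PHz: f = 1.071 PHz ≈ 1.07 PHz.

1.07 PHz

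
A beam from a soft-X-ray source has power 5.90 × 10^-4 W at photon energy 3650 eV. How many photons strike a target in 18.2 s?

1.84 × 10^13 photons

Total energy: E_total = P·t = 5.90 × 10^-4 × 18.2 = 0.01074 J.
Per-photon energy: E = 5.848 × 10^-16 J.
N = E_total / E_photon = 1.84 × 10^13.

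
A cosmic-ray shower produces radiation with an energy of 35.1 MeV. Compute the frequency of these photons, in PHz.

8.49e6 PHz

Use h = 6.62607015e-34 J·s, 1 eV = 1.602176634e-19 J.
In SI units: E = 35.1 MeV = 5.6236e-12 J.
The photon relation is f = E/h, giving f = 8.487e21 Hz.
Converting to PHz: f = 8.487e6 PHz ≈ 8.49e6 PHz.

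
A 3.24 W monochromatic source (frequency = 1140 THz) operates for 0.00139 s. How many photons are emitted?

5.96 × 10^15 photons

Total energy: E_total = P·t = 3.24 × 0.00139 = 0.004504 J.
Per-photon energy: E = 7.554 × 10^-19 J.
N = E_total / E_photon = 5.96 × 10^15.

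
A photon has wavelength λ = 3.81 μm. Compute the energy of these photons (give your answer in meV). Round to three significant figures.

Convert to SI: λ = 3.81 μm = 3.81e-6 m.
Since E = hc/λ for a photon, E = 5.214e-20 J.
Converting to meV: E = 325.4 meV ≈ 325 meV.

325 meV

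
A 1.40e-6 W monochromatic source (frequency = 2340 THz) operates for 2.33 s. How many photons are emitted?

2.10e12 photons

Total energy: E_total = P·t = 1.40e-6 × 2.33 = 3.262e-6 J.
Per-photon energy: E = 1.551e-18 J.
N = E_total / E_photon = 2.10e12.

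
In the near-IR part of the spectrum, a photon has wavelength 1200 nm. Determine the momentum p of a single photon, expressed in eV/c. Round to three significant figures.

1.03 eV/c

First convert: λ = 1200 nm = 1.20e-6 m.
Apply p = h/λ: p = 5.522e-28 kg·m/s.
Converting to eV/c: p = 1.033 eV/c ≈ 1.03 eV/c.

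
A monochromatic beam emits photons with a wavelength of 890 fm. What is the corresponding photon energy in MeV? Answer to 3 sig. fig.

In SI units: λ = 890 fm = 8.9e-13 m.
For a photon E = hc/λ, so E = 2.232e-13 J.
Converting to MeV: E = 1.393 MeV ≈ 1.39 MeV.

1.39 MeV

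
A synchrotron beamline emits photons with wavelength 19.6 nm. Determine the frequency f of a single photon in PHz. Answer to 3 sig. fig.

15.3 PHz

First convert: λ = 19.6 nm = 1.96 × 10^-8 m.
For a photon f = c/λ, so f = 1.530 × 10^16 Hz.
Converting to PHz: f = 15.30 PHz ≈ 15.3 PHz.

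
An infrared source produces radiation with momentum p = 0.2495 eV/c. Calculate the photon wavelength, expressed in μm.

4.97 μm

First convert: p = 0.2495 eV/c = 1.3334e-28 kg·m/s.
For a photon λ = h/p, so λ = 4.969e-6 m.
Converting to μm: λ = 4.969 μm ≈ 4.97 μm.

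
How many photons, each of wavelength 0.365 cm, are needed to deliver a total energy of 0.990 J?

1.82e22 photons

Per-photon energy: E = 5.442e-23 J (from wavelength = 0.365 cm).
N = E_total / E_photon = 0.990 J / 5.442e-23 J = 1.82e22.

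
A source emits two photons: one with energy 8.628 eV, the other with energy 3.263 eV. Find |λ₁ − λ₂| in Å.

2360 Å

Using λ = hc/E: λ₁ = 1.4370e-7 m, λ₂ = 3.7997e-7 m.
|Δλ| = |1.4370e-7 − 3.7997e-7| = 2.36e-7 m = 2360 Å.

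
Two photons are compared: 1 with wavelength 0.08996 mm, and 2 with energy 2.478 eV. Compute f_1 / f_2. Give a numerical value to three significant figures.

f_1 = 3.333 × 10^12 Hz (from wavelength = 0.08996 mm, via f = c/λ).
f_2 = 5.992 × 10^14 Hz (from energy = 2.478 eV, via f = E/h).
Ratio = 3.333 × 10^12 / 5.992 × 10^14 = 5.56 × 10^-3.

5.56 × 10^-3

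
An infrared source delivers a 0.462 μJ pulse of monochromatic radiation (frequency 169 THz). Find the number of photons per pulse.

Per-photon energy: E = 1.120·10^-19 J (from frequency = 169 THz).
N = E_total / E_photon = 4.62·10^-7 J / 1.120·10^-19 J = 4.13·10^12.

4.13·10^12 photons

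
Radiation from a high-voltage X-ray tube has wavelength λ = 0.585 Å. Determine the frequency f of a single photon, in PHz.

5120 PHz

Take c = 2.99792458·10^8 m/s.
First convert: λ = 0.585 Å = 5.85·10^-11 m.
Since f = c/λ for a photon, f = 5.125·10^18 Hz.
Converting to PHz: f = 5125 PHz ≈ 5120 PHz.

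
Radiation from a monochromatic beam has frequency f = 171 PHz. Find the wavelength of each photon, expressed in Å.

17.5 Å

Convert to SI: f = 171 PHz = 1.71 × 10^17 Hz.
Since λ = c/f for a photon, λ = 1.753 × 10^-9 m.
Converting to Å: λ = 17.53 Å ≈ 17.5 Å.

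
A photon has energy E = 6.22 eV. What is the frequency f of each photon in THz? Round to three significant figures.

1500 THz

Convert to SI: E = 6.22 eV = 9.9655 × 10^-19 J.
Apply f = E/h: f = 1.504 × 10^15 Hz.
Converting to THz: f = 1504 THz ≈ 1500 THz.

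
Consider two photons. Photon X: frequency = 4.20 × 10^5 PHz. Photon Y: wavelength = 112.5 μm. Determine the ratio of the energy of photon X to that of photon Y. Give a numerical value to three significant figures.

1.58 × 10^8

E_X = 2.783 × 10^-13 J (from frequency = 4.20 × 10^5 PHz, via E = hf).
E_Y = 1.766 × 10^-21 J (from wavelength = 112.5 μm, via E = hc/λ).
Ratio = 2.783 × 10^-13 / 1.766 × 10^-21 = 1.58 × 10^8.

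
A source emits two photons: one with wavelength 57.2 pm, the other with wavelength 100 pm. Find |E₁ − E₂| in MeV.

9.28 × 10^-3 MeV

Using E = hc/λ: E₁ = 3.473 × 10^-15 J, E₂ = 1.986 × 10^-15 J.
|ΔE| = |3.473 × 10^-15 − 1.986 × 10^-15| = 1.49 × 10^-15 J = 9.28 × 10^-3 MeV.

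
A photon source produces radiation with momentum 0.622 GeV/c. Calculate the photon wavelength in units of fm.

1.99 fm

Use h = 6.62607015 × 10^-34 J·s, c = 2.99792458 × 10^8 m/s, 1 eV = 1.602176634 × 10^-19 J.
In SI units: p = 0.622 GeV/c = 3.3241 × 10^-19 kg·m/s.
The photon relation is λ = h/p, giving λ = 1.993 × 10^-15 m.
Converting to fm: λ = 1.993 fm ≈ 1.99 fm.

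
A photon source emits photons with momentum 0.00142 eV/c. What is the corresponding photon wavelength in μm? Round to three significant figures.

Use h = 6.62607015e-34 J·s, c = 2.99792458e8 m/s, 1 eV = 1.602176634e-19 J.
First convert: p = 0.00142 eV/c = 7.5889e-31 kg·m/s.
Apply λ = h/p: λ = 8.731e-4 m.
Converting to μm: λ = 873.1 μm ≈ 873 μm.

873 μm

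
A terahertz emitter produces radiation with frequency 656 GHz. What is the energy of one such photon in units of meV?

2.71 meV

Convert to SI: f = 656 GHz = 6.56e11 Hz.
Since E = hf for a photon, E = 4.347e-22 J.
Converting to meV: E = 2.713 meV ≈ 2.71 meV.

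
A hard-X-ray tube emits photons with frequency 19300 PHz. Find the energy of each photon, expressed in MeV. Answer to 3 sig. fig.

0.0798 MeV

Take h = 6.62607015 × 10^-34 J·s, 1 eV = 1.602176634 × 10^-19 J.
Convert to SI: f = 19300 PHz = 1.93 × 10^19 Hz.
Since E = hf for a photon, E = 1.279 × 10^-14 J.
Converting to MeV: E = 0.07982 MeV ≈ 0.0798 MeV.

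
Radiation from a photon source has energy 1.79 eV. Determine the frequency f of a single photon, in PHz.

Use h = 6.62607015e-34 J·s, 1 eV = 1.602176634e-19 J.
First convert: E = 1.79 eV = 2.8679e-19 J.
Apply f = E/h: f = 4.328e14 Hz.
Converting to PHz: f = 0.4328 PHz ≈ 0.433 PHz.

0.433 PHz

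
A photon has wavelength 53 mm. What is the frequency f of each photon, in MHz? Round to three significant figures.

5660 MHz

Use c = 2.99792458·10^8 m/s.
First convert: λ = 53 mm = 0.053 m.
For a photon f = c/λ, so f = 5.656·10^9 Hz.
Converting to MHz: f = 5656 MHz ≈ 5660 MHz.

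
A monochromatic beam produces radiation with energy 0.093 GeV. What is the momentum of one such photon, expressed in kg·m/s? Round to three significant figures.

First convert: E = 0.093 GeV = 1.4900e-11 J.
The photon relation is p = E/c, giving p = 4.970e-20 kg·m/s.
So p ≈ 4.97e-20 kg·m/s.

4.97e-20 kg·m/s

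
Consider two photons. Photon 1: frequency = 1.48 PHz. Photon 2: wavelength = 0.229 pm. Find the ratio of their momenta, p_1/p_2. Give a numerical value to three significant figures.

1.13e-6

p_1 = 3.271e-27 kg·m/s (from frequency = 1.48 PHz, via p = hf/c).
p_2 = 2.893e-21 kg·m/s (from wavelength = 0.229 pm, via p = h/λ).
Ratio = 3.271e-27 / 2.893e-21 = 1.13e-6.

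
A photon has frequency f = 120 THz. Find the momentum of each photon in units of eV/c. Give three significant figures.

0.496 eV/c

(h = 6.62607015e-34 J·s, c = 2.99792458e8 m/s, 1 eV = 1.602176634e-19 J.)
In SI units: f = 120 THz = 1.2e14 Hz.
Apply p = hf/c: p = 2.652e-28 kg·m/s.
Converting to eV/c: p = 0.4963 eV/c ≈ 0.496 eV/c.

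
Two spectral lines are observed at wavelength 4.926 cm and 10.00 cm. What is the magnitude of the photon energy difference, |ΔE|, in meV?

0.0128 meV

Using E = hc/λ: E₁ = 4.0326 × 10^-24 J, E₂ = 1.9864 × 10^-24 J.
|ΔE| = |4.0326 × 10^-24 − 1.9864 × 10^-24| = 2.05 × 10^-24 J = 0.0128 meV.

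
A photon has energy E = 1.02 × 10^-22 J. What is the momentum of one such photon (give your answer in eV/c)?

6.37 × 10^-4 eV/c

Use c = 2.99792458 × 10^8 m/s, 1 eV = 1.602176634 × 10^-19 J.
Since p = E/c for a photon, p = 3.402 × 10^-31 kg·m/s.
Converting to eV/c: p = 6.366 × 10^-4 eV/c ≈ 6.37 × 10^-4 eV/c.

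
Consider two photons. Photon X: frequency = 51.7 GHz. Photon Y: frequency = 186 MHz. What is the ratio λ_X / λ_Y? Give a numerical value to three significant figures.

3.60 × 10^-3

λ_X = 0.005799 m (from frequency = 51.7 GHz, via λ = c/f).
λ_Y = 1.612 m (from frequency = 186 MHz, via λ = c/f).
Ratio = 0.005799 / 1.612 = 3.60 × 10^-3.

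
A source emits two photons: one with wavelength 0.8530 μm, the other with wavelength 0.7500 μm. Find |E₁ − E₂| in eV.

0.200 eV

Using E = hc/λ: E₁ = 2.3288e-19 J, E₂ = 2.6486e-19 J.
|ΔE| = |2.3288e-19 − 2.6486e-19| = 3.20e-20 J = 0.200 eV.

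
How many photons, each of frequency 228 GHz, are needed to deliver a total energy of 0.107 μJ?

7.08 × 10^14 photons

Per-photon energy: E = 1.511 × 10^-22 J (from frequency = 228 GHz).
N = E_total / E_photon = 1.07 × 10^-7 J / 1.511 × 10^-22 J = 7.08 × 10^14.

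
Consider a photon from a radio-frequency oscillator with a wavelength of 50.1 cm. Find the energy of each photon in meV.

2.47·10^-3 meV

(h = 6.62607015·10^-34 J·s, c = 2.99792458·10^8 m/s, 1 eV = 1.602176634·10^-19 J.)
In SI units: λ = 50.1 cm = 0.501 m.
For a photon E = hc/λ, so E = 3.965·10^-25 J.
Converting to meV: E = 0.002475 meV ≈ 2.47·10^-3 meV.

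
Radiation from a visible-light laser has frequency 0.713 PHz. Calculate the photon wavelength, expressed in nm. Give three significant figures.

420 nm

In SI units: f = 0.713 PHz = 7.13 × 10^14 Hz.
Since λ = c/f for a photon, λ = 4.205 × 10^-7 m.
Converting to nm: λ = 420.5 nm ≈ 420 nm.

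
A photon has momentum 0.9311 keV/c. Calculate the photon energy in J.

In SI units: p = 0.9311 keV/c = 4.9761e-25 kg·m/s.
The photon relation is E = pc, giving E = 1.492e-16 J.
So E ≈ 1.49e-16 J.

1.49e-16 J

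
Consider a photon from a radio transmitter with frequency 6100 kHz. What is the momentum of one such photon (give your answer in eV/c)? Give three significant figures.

2.52·10^-8 eV/c

First convert: f = 6100 kHz = 6.10·10^6 Hz.
Apply p = hf/c: p = 1.348·10^-35 kg·m/s.
Converting to eV/c: p = 2.523·10^-8 eV/c ≈ 2.52·10^-8 eV/c.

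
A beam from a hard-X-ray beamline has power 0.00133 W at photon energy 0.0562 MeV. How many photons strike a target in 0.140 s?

Total energy: E_total = P·t = 0.00133 × 0.140 = 1.862 × 10^-4 J.
Per-photon energy: E = 9.004 × 10^-15 J.
N = E_total / E_photon = 2.07 × 10^10.

2.07 × 10^10 photons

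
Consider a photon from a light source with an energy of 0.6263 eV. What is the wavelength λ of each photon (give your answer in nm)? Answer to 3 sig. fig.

1980 nm

Convert to SI: E = 0.6263 eV = 1.0034e-19 J.
Since λ = hc/E for a photon, λ = 1.980e-6 m.
Converting to nm: λ = 1980 nm ≈ 1980 nm.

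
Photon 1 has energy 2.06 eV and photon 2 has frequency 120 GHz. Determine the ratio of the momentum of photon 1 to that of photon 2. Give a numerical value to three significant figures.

4150

p_1 = 1.101 × 10^-27 kg·m/s (from energy = 2.06 eV, via p = E/c).
p_2 = 2.652 × 10^-31 kg·m/s (from frequency = 120 GHz, via p = hf/c).
Ratio = 1.101 × 10^-27 / 2.652 × 10^-31 = 4150.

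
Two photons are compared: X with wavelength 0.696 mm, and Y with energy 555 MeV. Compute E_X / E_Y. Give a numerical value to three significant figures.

E_X = 2.854 × 10^-22 J (from wavelength = 0.696 mm, via E = hc/λ).
E_Y = 8.892 × 10^-11 J (from energy = 555 MeV, via E given directly).
Ratio = 2.854 × 10^-22 / 8.892 × 10^-11 = 3.21 × 10^-12.

3.21 × 10^-12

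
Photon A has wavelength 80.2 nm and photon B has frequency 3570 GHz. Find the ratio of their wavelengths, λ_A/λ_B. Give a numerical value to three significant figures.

9.55 × 10^-4

λ_A = 8.020 × 10^-8 m (from wavelength = 80.2 nm, via λ given directly).
λ_B = 8.398 × 10^-5 m (from frequency = 3570 GHz, via λ = c/f).
Ratio = 8.020 × 10^-8 / 8.398 × 10^-5 = 9.55 × 10^-4.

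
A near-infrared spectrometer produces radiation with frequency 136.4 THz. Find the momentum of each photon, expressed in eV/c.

0.564 eV/c

Convert to SI: f = 136.4 THz = 1.364e14 Hz.
For a photon p = hf/c, so p = 3.015e-28 kg·m/s.
Converting to eV/c: p = 0.5641 eV/c ≈ 0.564 eV/c.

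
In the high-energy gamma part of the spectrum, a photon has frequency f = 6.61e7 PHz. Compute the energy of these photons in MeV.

Use h = 6.62607015e-34 J·s, 1 eV = 1.602176634e-19 J.
First convert: f = 6.61e7 PHz = 6.61e22 Hz.
Since E = hf for a photon, E = 4.380e-11 J.
Converting to MeV: E = 273.4 MeV ≈ 273 MeV.

273 MeV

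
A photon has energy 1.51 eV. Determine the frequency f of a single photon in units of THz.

Use h = 6.62607015 × 10^-34 J·s, 1 eV = 1.602176634 × 10^-19 J.
Convert to SI: E = 1.51 eV = 2.4193 × 10^-19 J.
For a photon f = E/h, so f = 3.651 × 10^14 Hz.
Converting to THz: f = 365.1 THz ≈ 365 THz.

365 THz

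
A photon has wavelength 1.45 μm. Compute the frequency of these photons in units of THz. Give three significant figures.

(c = 2.99792458·10^8 m/s.)
First convert: λ = 1.45 μm = 1.45·10^-6 m.
Since f = c/λ for a photon, f = 2.068·10^14 Hz.
Converting to THz: f = 206.8 THz ≈ 207 THz.

207 THz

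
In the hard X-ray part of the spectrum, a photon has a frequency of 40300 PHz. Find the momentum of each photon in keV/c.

167 keV/c

First convert: f = 40300 PHz = 4.03 × 10^19 Hz.
The photon relation is p = hf/c, giving p = 8.907 × 10^-23 kg·m/s.
Converting to keV/c: p = 166.7 keV/c ≈ 167 keV/c.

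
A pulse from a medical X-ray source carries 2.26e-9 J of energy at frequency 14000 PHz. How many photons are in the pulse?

Per-photon energy: E = 9.276e-15 J (from frequency = 14000 PHz).
N = E_total / E_photon = 2.26e-9 J / 9.276e-15 J = 2.44e5.

2.44e5 photons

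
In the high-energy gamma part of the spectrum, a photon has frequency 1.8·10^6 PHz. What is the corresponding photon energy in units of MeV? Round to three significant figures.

7.44 MeV

(h = 6.62607015·10^-34 J·s, 1 eV = 1.602176634·10^-19 J.)
Convert to SI: f = 1.8·10^6 PHz = 1.8·10^21 Hz.
For a photon E = hf, so E = 1.193·10^-12 J.
Converting to MeV: E = 7.444 MeV ≈ 7.44 MeV.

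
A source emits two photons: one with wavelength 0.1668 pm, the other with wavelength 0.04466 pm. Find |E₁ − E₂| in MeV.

20.3 MeV

Using E = hc/λ: E₁ = 1.1909 × 10^-12 J, E₂ = 4.4479 × 10^-12 J.
|ΔE| = |1.1909 × 10^-12 − 4.4479 × 10^-12| = 3.26 × 10^-12 J = 20.3 MeV.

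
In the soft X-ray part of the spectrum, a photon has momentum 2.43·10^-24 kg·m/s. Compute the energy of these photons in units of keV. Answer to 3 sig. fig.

4.55 keV

Take c = 2.99792458·10^8 m/s, 1 eV = 1.602176634·10^-19 J.
For a photon E = pc, so E = 7.285·10^-16 J.
Converting to keV: E = 4.547 keV ≈ 4.55 keV.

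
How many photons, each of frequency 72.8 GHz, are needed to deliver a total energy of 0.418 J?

8.67 × 10^21 photons

Per-photon energy: E = 4.824 × 10^-23 J (from frequency = 72.8 GHz).
N = E_total / E_photon = 0.418 J / 4.824 × 10^-23 J = 8.67 × 10^21.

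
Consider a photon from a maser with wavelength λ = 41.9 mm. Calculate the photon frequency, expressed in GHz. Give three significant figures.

First convert: λ = 41.9 mm = 0.0419 m.
Apply f = c/λ: f = 7.155 × 10^9 Hz.
Converting to GHz: f = 7.155 GHz ≈ 7.15 GHz.

7.15 GHz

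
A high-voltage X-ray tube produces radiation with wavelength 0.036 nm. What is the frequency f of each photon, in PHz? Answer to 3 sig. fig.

In SI units: λ = 0.036 nm = 3.6 × 10^-11 m.
Apply f = c/λ: f = 8.328 × 10^18 Hz.
Converting to PHz: f = 8328 PHz ≈ 8330 PHz.

8330 PHz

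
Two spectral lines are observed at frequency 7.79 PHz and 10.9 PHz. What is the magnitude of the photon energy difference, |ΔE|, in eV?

Using E = hf: E₁ = 5.162e-18 J, E₂ = 7.222e-18 J.
|ΔE| = |5.162e-18 − 7.222e-18| = 2.06e-18 J = 12.9 eV.

12.9 eV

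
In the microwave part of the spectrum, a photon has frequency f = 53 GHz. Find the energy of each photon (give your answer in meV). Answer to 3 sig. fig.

Use h = 6.62607015 × 10^-34 J·s, 1 eV = 1.602176634 × 10^-19 J.
Convert to SI: f = 53 GHz = 5.3 × 10^10 Hz.
Since E = hf for a photon, E = 3.512 × 10^-23 J.
Converting to meV: E = 0.2192 meV ≈ 0.219 meV.

0.219 meV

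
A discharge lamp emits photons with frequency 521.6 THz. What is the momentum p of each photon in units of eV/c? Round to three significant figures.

2.16 eV/c

First convert: f = 521.6 THz = 5.216e14 Hz.
The photon relation is p = hf/c, giving p = 1.153e-27 kg·m/s.
Converting to eV/c: p = 2.157 eV/c ≈ 2.16 eV/c.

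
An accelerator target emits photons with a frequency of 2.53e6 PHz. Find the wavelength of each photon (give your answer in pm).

0.118 pm

Take c = 2.99792458e8 m/s.
Convert to SI: f = 2.53e6 PHz = 2.53e21 Hz.
Since λ = c/f for a photon, λ = 1.185e-13 m.
Converting to pm: λ = 0.1185 pm ≈ 0.118 pm.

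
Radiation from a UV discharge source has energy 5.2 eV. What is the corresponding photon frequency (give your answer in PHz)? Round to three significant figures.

(h = 6.62607015·10^-34 J·s, 1 eV = 1.602176634·10^-19 J.)
Convert to SI: E = 5.2 eV = 8.3313·10^-19 J.
For a photon f = E/h, so f = 1.257·10^15 Hz.
Converting to PHz: f = 1.257 PHz ≈ 1.26 PHz.

1.26 PHz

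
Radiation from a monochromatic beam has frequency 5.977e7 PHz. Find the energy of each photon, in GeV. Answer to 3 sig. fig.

(h = 6.62607015e-34 J·s, 1 eV = 1.602176634e-19 J.)
Convert to SI: f = 5.977e7 PHz = 5.977e22 Hz.
The photon relation is E = hf, giving E = 3.960e-11 J.
Converting to GeV: E = 0.2472 GeV ≈ 0.247 GeV.

0.247 GeV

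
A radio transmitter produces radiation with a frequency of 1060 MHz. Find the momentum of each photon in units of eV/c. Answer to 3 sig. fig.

4.38e-6 eV/c

In SI units: f = 1060 MHz = 1.06e9 Hz.
Apply p = hf/c: p = 2.343e-33 kg·m/s.
Converting to eV/c: p = 4.384e-6 eV/c ≈ 4.38e-6 eV/c.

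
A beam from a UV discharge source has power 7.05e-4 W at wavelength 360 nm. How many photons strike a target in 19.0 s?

2.43e16 photons

Total energy: E_total = P·t = 7.05e-4 × 19.0 = 0.01340 J.
Per-photon energy: E = 5.518e-19 J.
N = E_total / E_photon = 2.43e16.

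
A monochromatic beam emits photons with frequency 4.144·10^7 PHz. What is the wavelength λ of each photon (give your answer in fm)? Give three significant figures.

In SI units: f = 4.144·10^7 PHz = 4.144·10^22 Hz.
For a photon λ = c/f, so λ = 7.234·10^-15 m.
Converting to fm: λ = 7.234 fm ≈ 7.23 fm.

7.23 fm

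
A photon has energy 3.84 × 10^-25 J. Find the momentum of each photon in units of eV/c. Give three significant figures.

2.40 × 10^-6 eV/c

Take c = 2.99792458 × 10^8 m/s, 1 eV = 1.602176634 × 10^-19 J.
Apply p = E/c: p = 1.281 × 10^-33 kg·m/s.
Converting to eV/c: p = 2.397 × 10^-6 eV/c ≈ 2.40 × 10^-6 eV/c.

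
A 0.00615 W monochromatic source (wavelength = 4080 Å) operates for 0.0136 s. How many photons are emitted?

Total energy: E_total = P·t = 0.00615 × 0.0136 = 8.364e-5 J.
Per-photon energy: E = 4.869e-19 J.
N = E_total / E_photon = 1.72e14.

1.72e14 photons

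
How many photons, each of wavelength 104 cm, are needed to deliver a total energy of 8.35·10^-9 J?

4.37·10^16 photons

Per-photon energy: E = 1.910·10^-25 J (from wavelength = 104 cm).
N = E_total / E_photon = 8.35·10^-9 J / 1.910·10^-25 J = 4.37·10^16.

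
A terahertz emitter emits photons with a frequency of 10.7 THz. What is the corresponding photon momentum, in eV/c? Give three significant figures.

In SI units: f = 10.7 THz = 1.07·10^13 Hz.
Since p = hf/c for a photon, p = 2.365·10^-29 kg·m/s.
Converting to eV/c: p = 0.04425 eV/c ≈ 0.0443 eV/c.

0.0443 eV/c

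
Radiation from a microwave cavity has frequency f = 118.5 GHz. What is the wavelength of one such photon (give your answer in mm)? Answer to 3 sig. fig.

Take c = 2.99792458 × 10^8 m/s.
Convert to SI: f = 118.5 GHz = 1.185 × 10^11 Hz.
Since λ = c/f for a photon, λ = 0.002530 m.
Converting to mm: λ = 2.530 mm ≈ 2.53 mm.

2.53 mm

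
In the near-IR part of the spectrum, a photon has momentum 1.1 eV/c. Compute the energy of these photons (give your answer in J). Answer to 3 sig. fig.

Take c = 2.99792458e8 m/s, 1 eV = 1.602176634e-19 J.
In SI units: p = 1.1 eV/c = 5.8787e-28 kg·m/s.
The photon relation is E = pc, giving E = 1.762e-19 J.
So E ≈ 1.76e-19 J.

1.76e-19 J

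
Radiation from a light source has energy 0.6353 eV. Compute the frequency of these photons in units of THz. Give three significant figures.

Use h = 6.62607015e-34 J·s, 1 eV = 1.602176634e-19 J.
In SI units: E = 0.6353 eV = 1.0179e-19 J.
For a photon f = E/h, so f = 1.536e14 Hz.
Converting to THz: f = 153.6 THz ≈ 154 THz.

154 THz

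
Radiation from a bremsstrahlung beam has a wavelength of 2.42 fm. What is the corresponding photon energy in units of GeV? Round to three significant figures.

(h = 6.62607015e-34 J·s, c = 2.99792458e8 m/s, 1 eV = 1.602176634e-19 J.)
First convert: λ = 2.42 fm = 2.42e-15 m.
For a photon E = hc/λ, so E = 8.208e-11 J.
Converting to GeV: E = 0.5123 GeV ≈ 0.512 GeV.

0.512 GeV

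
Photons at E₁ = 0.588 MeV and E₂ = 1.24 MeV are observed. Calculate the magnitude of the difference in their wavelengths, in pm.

1.11 pm

Using λ = hc/E: λ₁ = 2.109e-12 m, λ₂ = 9.999e-13 m.
|Δλ| = |2.109e-12 − 9.999e-13| = 1.11e-12 m = 1.11 pm.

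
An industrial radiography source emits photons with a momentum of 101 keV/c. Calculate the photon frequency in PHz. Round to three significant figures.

2.44·10^4 PHz

In SI units: p = 101 keV/c = 5.3977·10^-23 kg·m/s.
For a photon f = pc/h, so f = 2.442·10^19 Hz.
Converting to PHz: f = 24420 PHz ≈ 2.44·10^4 PHz.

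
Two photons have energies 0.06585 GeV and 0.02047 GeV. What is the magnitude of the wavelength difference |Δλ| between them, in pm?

Using λ = hc/E: λ₁ = 1.8828 × 10^-14 m, λ₂ = 6.0569 × 10^-14 m.
|Δλ| = |1.8828 × 10^-14 − 6.0569 × 10^-14| = 4.17 × 10^-14 m = 0.0417 pm.

0.0417 pm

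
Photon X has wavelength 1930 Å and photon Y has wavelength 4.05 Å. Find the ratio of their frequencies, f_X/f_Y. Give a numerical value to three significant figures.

f_X = 1.553·10^15 Hz (from wavelength = 1930 Å, via f = c/λ).
f_Y = 7.402·10^17 Hz (from wavelength = 4.05 Å, via f = c/λ).
Ratio = 1.553·10^15 / 7.402·10^17 = 2.10·10^-3.

2.10·10^-3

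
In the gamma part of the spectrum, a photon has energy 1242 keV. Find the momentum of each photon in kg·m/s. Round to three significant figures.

Use c = 2.99792458 × 10^8 m/s, 1 eV = 1.602176634 × 10^-19 J.
In SI units: E = 1242 keV = 1.9899 × 10^-13 J.
For a photon p = E/c, so p = 6.638 × 10^-22 kg·m/s.
So p ≈ 6.64 × 10^-22 kg·m/s.

6.64 × 10^-22 kg·m/s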